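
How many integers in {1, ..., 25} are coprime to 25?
20

Prime factorization: 25 = 5^2
Using the formula φ(n) = n × Π(1 - 1/p) for each prime factor p:
φ(25) = 25 × (1 - 1/5)
φ(25) = 20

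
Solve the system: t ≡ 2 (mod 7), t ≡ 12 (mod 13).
M = 7 × 13 = 91. M₁ = 13, y₁ ≡ 6 (mod 7). M₂ = 7, y₂ ≡ 2 (mod 13). t = 2×13×6 + 12×7×2 ≡ 51 (mod 91)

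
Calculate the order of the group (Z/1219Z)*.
1144

Prime factorization: 1219 = 23 × 53
Using the formula φ(n) = n × Π(1 - 1/p) for each prime factor p:
φ(1219) = 1219 × (1 - 1/23) × (1 - 1/53)
φ(1219) = 1144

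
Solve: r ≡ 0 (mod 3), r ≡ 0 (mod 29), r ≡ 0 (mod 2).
M = 3 × 29 × 2 = 174. M₁ = 58, y₁ ≡ 1 (mod 3). M₂ = 6, y₂ ≡ 5 (mod 29). M₃ = 87, y₃ ≡ 1 (mod 2). r = 0×58×1 + 0×6×5 + 0×87×1 ≡ 0 (mod 174)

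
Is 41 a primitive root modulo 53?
Yes

To verify, check if 41^(52/q) ≢ 1 (mod 53) for each prime divisor q of 52
Divisors of 52 = 52: [1, 2, 4, 13, 26, 52]
  41^(52/2) = 41^26 ≡ 52 (mod 53)
  41^(52/13) = 41^4 ≡ 13 (mod 53)
Conclusion: 41 is a primitive root modulo 53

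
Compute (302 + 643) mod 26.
9

(302 + 643) = 945
945 mod 26 = 9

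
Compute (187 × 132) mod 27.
6

(187 × 132) = 24684
24684 mod 27 = 6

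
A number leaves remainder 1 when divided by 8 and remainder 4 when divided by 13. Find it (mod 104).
M = 8 × 13 = 104. M₁ = 13, y₁ ≡ 5 (mod 8). M₂ = 8, y₂ ≡ 5 (mod 13). z = 1×13×5 + 4×8×5 ≡ 17 (mod 104)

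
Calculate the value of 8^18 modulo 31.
Using repeated squaring. 18 = 16 + 2 (binary 10010). Repeated squaring mod 31: 8^1 ≡ 8; 8^2 ≡ 8² = 64 ≡ 2; 8^4 ≡ 2² = 4 ≡ 4; 8^8 ≡ 4² = 16 ≡ 16; 8^16 ≡ 16² = 256 ≡ 8. Multiply: 8^18 = 8^16 × 8^2 ≡ 8 × 2 (mod 31): 8 × 2 = 16 ≡ 16. So 8^18 ≡ 16 (mod 31).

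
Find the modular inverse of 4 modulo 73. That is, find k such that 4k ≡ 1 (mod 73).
55

Using Extended Euclidean Algorithm:
gcd(4, 73) = 1
Bezout coefficients: 4 × -18 + 73 × 1 = 1
So 4 × -18 ≡ 1 (mod 73)
The inverse is -18 mod 73 = 55
Verification: 4 × 55 = 220 = 3 × 73 + 1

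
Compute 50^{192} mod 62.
4

Using successive squaring:
Binary expansion of 192: 11000000
Powers of 50 mod 62 (each is the square of the previous):
  50^1 ≡ 50 (mod 62)
  50^2 ≡ 50² = 2500 ≡ 20 (mod 62)
  50^4 ≡ 20² = 400 ≡ 28 (mod 62)
  50^8 ≡ 28² = 784 ≡ 40 (mod 62)
  50^16 ≡ 40² = 1600 ≡ 50 (mod 62)
  50^32 ≡ 50² = 2500 ≡ 20 (mod 62)
  50^64 ≡ 20² = 400 ≡ 28 (mod 62)
  50^128 ≡ 28² = 784 ≡ 40 (mod 62)
192 = 128 + 64, so 50^192 = 50^128 × 50^64 ≡ 40 × 28 (mod 62)
Multiplying step by step:
  40 × 28 = 1120 ≡ 4 (mod 62)
Result: 50^192 ≡ 4 (mod 62)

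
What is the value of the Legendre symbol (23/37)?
(23/37) = 23^{18} mod 37 = -1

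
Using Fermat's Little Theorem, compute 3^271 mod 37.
By Fermat: 3^{36} ≡ 1 (mod 37). 271 = 7×36 + 19. So 3^{271} ≡ 3^{19} ≡ 3 (mod 37)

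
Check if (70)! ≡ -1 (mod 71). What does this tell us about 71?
(70)! mod 71 = 70. Since this equals -1 (mod 71), Wilson confirms 71 is prime.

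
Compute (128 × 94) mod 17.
13

(128 × 94) = 12032
12032 mod 17 = 13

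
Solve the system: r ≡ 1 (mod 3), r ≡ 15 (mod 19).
M = 3 × 19 = 57. M₁ = 19, y₁ ≡ 1 (mod 3). M₂ = 3, y₂ ≡ 13 (mod 19). r = 1×19×1 + 15×3×13 ≡ 34 (mod 57)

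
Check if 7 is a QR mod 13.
By Euler's criterion: 7^{6} ≡ 12 (mod 13). Since this equals -1 (≡ 12), 7 is not a QR.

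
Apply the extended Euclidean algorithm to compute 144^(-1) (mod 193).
Extended GCD: 144(63) + 193(-47) = 1. So 144^(-1) ≡ 63 ≡ 63 (mod 193). Verify: 144 × 63 = 9072 ≡ 1 (mod 193)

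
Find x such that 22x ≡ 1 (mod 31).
22^(-1) ≡ 24 (mod 31). Verification: 22 × 24 = 528 ≡ 1 (mod 31)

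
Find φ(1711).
1624

Prime factorization: 1711 = 29 × 59
Using the formula φ(n) = n × Π(1 - 1/p) for each prime factor p:
φ(1711) = 1711 × (1 - 1/29) × (1 - 1/59)
φ(1711) = 1624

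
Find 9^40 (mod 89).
Using repeated squaring. 40 = 32 + 8 (binary 101000). Repeated squaring mod 89: 9^1 ≡ 9; 9^2 ≡ 9² = 81 ≡ 81; 9^4 ≡ 81² = 6561 ≡ 64; 9^8 ≡ 64² = 4096 ≡ 2; 9^16 ≡ 2² = 4 ≡ 4; 9^32 ≡ 4² = 16 ≡ 16. Multiply: 9^40 = 9^32 × 9^8 ≡ 16 × 2 (mod 89): 16 × 2 = 32 ≡ 32. So 9^40 ≡ 32 (mod 89).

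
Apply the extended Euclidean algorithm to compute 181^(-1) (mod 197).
Extended GCD: 181(-37) + 197(34) = 1. So 181^(-1) ≡ 160 ≡ 160 (mod 197). Verify: 181 × 160 = 28960 ≡ 1 (mod 197)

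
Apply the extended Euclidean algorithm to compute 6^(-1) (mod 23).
Extended GCD: 6(4) + 23(-1) = 1. So 6^(-1) ≡ 4 ≡ 4 (mod 23). Verify: 6 × 4 = 24 ≡ 1 (mod 23)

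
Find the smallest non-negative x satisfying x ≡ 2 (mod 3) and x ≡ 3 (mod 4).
M = 3 × 4 = 12. M₁ = 4, y₁ ≡ 1 (mod 3). M₂ = 3, y₂ ≡ 3 (mod 4). x = 2×4×1 + 3×3×3 ≡ 11 (mod 12)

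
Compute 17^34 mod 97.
Using repeated squaring. 34 = 32 + 2 (binary 100010). Repeated squaring mod 97: 17^1 ≡ 17; 17^2 ≡ 17² = 289 ≡ 95; 17^4 ≡ 95² = 9025 ≡ 4; 17^8 ≡ 4² = 16 ≡ 16; 17^16 ≡ 16² = 256 ≡ 62; 17^32 ≡ 62² = 3844 ≡ 61. Multiply: 17^34 = 17^32 × 17^2 ≡ 61 × 95 (mod 97): 61 × 95 = 5795 ≡ 72. So 17^34 ≡ 72 (mod 97).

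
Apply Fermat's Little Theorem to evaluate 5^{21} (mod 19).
11

By Fermat's Little Theorem, a^(p-1) ≡ 1 (mod p) for prime p and gcd(a, p) = 1
Here p = 19, so 5^18 ≡ 1 (mod 19)
We can reduce the exponent: 21 mod 18 = 3
So 5^21 ≡ 5^3 (mod 19)
Computing: 5^3 mod 19 = 11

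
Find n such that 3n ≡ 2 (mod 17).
12

Since gcd(3, 17) = 1 divides 2, a solution exists.
Multiply both sides by the inverse of 3 mod 17:
  3^(-1) mod 17 = 6
  x ≡ 6 × 2 ≡ 12 ≡ 12 (mod 17)
Verification: 3 × 12 = 36 = 2 × 17 + 2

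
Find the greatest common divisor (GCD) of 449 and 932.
1

Using the Euclidean algorithm:
449 = 0 × 932 + 449
932 = 2 × 449 + 34
449 = 13 × 34 + 7
34 = 4 × 7 + 6
7 = 1 × 6 + 1
6 = 6 × 1 + 0

GCD(449, 932) = 1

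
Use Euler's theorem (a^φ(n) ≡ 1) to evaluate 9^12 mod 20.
By Euler: 9^{8} ≡ 1 (mod 20) since gcd(9, 20) = 1. 12 = 1×8 + 4. So 9^{12} ≡ 9^{4} ≡ 1 (mod 20)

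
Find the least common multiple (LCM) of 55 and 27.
1485

First find GCD(55, 27) using the Euclidean algorithm:
55 = 2 × 27 + 1
27 = 27 × 1 + 0
GCD(55, 27) = 1

LCM formula: LCM(a, b) = (a × b) / GCD(a, b)
LCM(55, 27) = (55 × 27) / 1
LCM(55, 27) = 1485 / 1
LCM(55, 27) = 1485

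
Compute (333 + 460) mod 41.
14

(333 + 460) = 793
793 mod 41 = 14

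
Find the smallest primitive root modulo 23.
5

A primitive root g modulo p has order p-1 = 22
Prime divisors of 22: [2, 11]
g is a primitive root iff g^(22/q) ≢ 1 (mod 23) for each prime divisor q
Testing small values:
  g = 2: 2^11 ≡ 1, 2^2 ≡ 4 (mod 23) → 2^11 ≡ 1, not primitive root
  g = 3: 3^11 ≡ 1, 3^2 ≡ 9 (mod 23) → 3^11 ≡ 1, not primitive root
  g = 4: 4^11 ≡ 1, 4^2 ≡ 16 (mod 23) → 4^11 ≡ 1, not primitive root
  g = 5: 5^11 ≡ 22, 5^2 ≡ 2 (mod 23) → none is 1, primitive root!
The smallest primitive root is 5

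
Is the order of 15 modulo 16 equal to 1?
No, the actual order is 2, not 1.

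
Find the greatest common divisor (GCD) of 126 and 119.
7

Using the Euclidean algorithm:
126 = 1 × 119 + 7
119 = 17 × 7 + 0

GCD(126, 119) = 7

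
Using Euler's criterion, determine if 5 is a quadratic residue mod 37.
By Euler's criterion: 5^{18} ≡ 36 (mod 37). Since this equals -1 (≡ 36), 5 is not a QR.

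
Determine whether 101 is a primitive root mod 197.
p - 1 = 196 has prime divisors 2, 7. Check 101^(196/q) mod 197 for each: 101^(196/2) = 101^98 ≡ 1, 101^(196/7) = 101^28 ≡ 164 (mod 197). Since 101^98 ≡ 1 (mod 197), the order of 101 divides 98 (in fact the order is 49) ≠ 196, so it is not a primitive root.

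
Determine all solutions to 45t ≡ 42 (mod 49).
14

Since gcd(45, 49) = 1 divides 42, a solution exists.
Multiply both sides by the inverse of 45 mod 49:
  45^(-1) mod 49 = 12
  x ≡ 12 × 42 ≡ 504 ≡ 14 (mod 49)
Verification: 45 × 14 = 630 = 12 × 49 + 42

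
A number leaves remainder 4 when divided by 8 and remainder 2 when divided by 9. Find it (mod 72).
M = 8 × 9 = 72. M₁ = 9, y₁ ≡ 1 (mod 8). M₂ = 8, y₂ ≡ 8 (mod 9). y = 4×9×1 + 2×8×8 ≡ 20 (mod 72)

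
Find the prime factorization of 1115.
5 × 223

Divide by primes starting from smallest:
1115 ÷ 5 = 223
223 ÷ 223 = 1

1115 = 5 × 223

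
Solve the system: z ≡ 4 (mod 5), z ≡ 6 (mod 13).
M = 5 × 13 = 65. M₁ = 13, y₁ ≡ 2 (mod 5). M₂ = 5, y₂ ≡ 8 (mod 13). z = 4×13×2 + 6×5×8 ≡ 19 (mod 65)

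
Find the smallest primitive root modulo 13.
2

A primitive root g modulo p has order p-1 = 12
Prime divisors of 12: [2, 3]
g is a primitive root iff g^(12/q) ≢ 1 (mod 13) for each prime divisor q
Testing small values:
  g = 2: 2^6 ≡ 12, 2^4 ≡ 3 (mod 13) → none is 1, primitive root!
The smallest primitive root is 2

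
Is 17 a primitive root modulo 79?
No

To verify, check if 17^(78/q) ≢ 1 (mod 79) for each prime divisor q of 78
Divisors of 78 = 78: [1, 2, 3, 6, 13, 26, 39, 78]
  17^(78/2) = 17^39 ≡ 78 (mod 79)
  17^(78/3) = 17^26 ≡ 1 (mod 79)
  17^(78/13) = 17^6 ≡ 67 (mod 79)
Conclusion: 17 is not a primitive root modulo 79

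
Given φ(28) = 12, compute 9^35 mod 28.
By Euler: 9^{12} ≡ 1 (mod 28) since gcd(9, 28) = 1. 35 = 2×12 + 11. So 9^{35} ≡ 9^{11} ≡ 25 (mod 28)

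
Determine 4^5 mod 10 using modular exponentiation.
5 = 4 + 1 (binary 101). Repeated squaring mod 10: 4^1 ≡ 4; 4^2 ≡ 4² = 16 ≡ 6; 4^4 ≡ 6² = 36 ≡ 6. Multiply: 4^5 = 4^4 × 4^1 ≡ 6 × 4 (mod 10): 6 × 4 = 24 ≡ 4. So 4^5 ≡ 4 (mod 10).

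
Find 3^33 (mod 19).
Using Fermat: 3^{18} ≡ 1 (mod 19). 33 ≡ 15 (mod 18). So 3^{33} ≡ 3^{15} ≡ 12 (mod 19)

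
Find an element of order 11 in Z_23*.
2 has order 11 mod 23 since 2^{11} ≡ 1 (mod 23) and no smaller power works.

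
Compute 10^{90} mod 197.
61

Using successive squaring:
Binary expansion of 90: 1011010
Powers of 10 mod 197 (each is the square of the previous):
  10^1 ≡ 10 (mod 197)
  10^2 ≡ 10² = 100 ≡ 100 (mod 197)
  10^4 ≡ 100² = 10000 ≡ 150 (mod 197)
  10^8 ≡ 150² = 22500 ≡ 42 (mod 197)
  10^16 ≡ 42² = 1764 ≡ 188 (mod 197)
  10^32 ≡ 188² = 35344 ≡ 81 (mod 197)
  10^64 ≡ 81² = 6561 ≡ 60 (mod 197)
90 = 64 + 16 + 8 + 2, so 10^90 = 10^64 × 10^16 × 10^8 × 10^2 ≡ 60 × 188 × 42 × 100 (mod 197)
Multiplying step by step:
  60 × 188 = 11280 ≡ 51 (mod 197)
  51 × 42 = 2142 ≡ 172 (mod 197)
  172 × 100 = 17200 ≡ 61 (mod 197)
Result: 10^90 ≡ 61 (mod 197)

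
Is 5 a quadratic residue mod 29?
By Euler's criterion: 5^{14} ≡ 1 (mod 29). Since this equals 1, 5 is a QR.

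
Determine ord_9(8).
Powers of 8 mod 9: 8^1≡8, 8^2≡1. Order = 2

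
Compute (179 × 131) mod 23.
12

(179 × 131) = 23449
23449 mod 23 = 12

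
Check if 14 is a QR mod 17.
By Euler's criterion: 14^{8} ≡ 16 (mod 17). Since this equals -1 (≡ 16), 14 is not a QR.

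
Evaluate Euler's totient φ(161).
132

Prime factorization: 161 = 7 × 23
Using the formula φ(n) = n × Π(1 - 1/p) for each prime factor p:
φ(161) = 161 × (1 - 1/7) × (1 - 1/23)
φ(161) = 132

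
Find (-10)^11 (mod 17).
Using repeated squaring. (-10) ≡ 7 (mod 17). 11 = 8 + 2 + 1 (binary 1011). Repeated squaring mod 17: 7^1 ≡ 7; 7^2 ≡ 7² = 49 ≡ 15; 7^4 ≡ 15² = 225 ≡ 4; 7^8 ≡ 4² = 16 ≡ 16. Multiply: (-10)^11 ≡ 7^8 × 7^2 × 7^1 ≡ 16 × 15 × 7 (mod 17): 16 × 15 = 240 ≡ 2; 2 × 7 = 14 ≡ 14. So (-10)^11 ≡ 14 (mod 17).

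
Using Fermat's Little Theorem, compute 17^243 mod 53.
By Fermat: 17^{52} ≡ 1 (mod 53). 243 = 4×52 + 35. So 17^{243} ≡ 17^{35} ≡ 38 (mod 53)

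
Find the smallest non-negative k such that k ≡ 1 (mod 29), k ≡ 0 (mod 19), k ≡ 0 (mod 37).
17575

Using the Chinese Remainder Theorem:
M = product of moduli = 20387
For equation 1: M_1 = 703, 703 ≡ 7 (mod 29), inverse of 703 mod 29 is 25 (check: 7 × 25 = 175 ≡ 1 (mod 29))
For equation 2: M_2 = 1073, 1073 ≡ 9 (mod 19), inverse of 1073 mod 19 is 17 (check: 9 × 17 = 153 ≡ 1 (mod 19))
For equation 3: M_3 = 551, 551 ≡ 33 (mod 37), inverse of 551 mod 37 is 9 (check: 33 × 9 = 297 ≡ 1 (mod 37))
Combine: k ≡ Σ r_i×M_i×(M_i⁻¹ mod m_i) = 1×703×25 + 0×1073×17 + 0×551×9 = 17575 + 0 + 0 = 17575
17575 mod 20387 = 17575
k ≡ 17575 (mod 20387)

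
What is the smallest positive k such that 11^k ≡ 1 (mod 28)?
Powers of 11 mod 28: 11^1≡11, 11^2≡9, 11^3≡15, 11^4≡25, 11^5≡23, 11^6≡1. Order = 6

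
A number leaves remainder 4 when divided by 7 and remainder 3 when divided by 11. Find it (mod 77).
M = 7 × 11 = 77. M₁ = 11, y₁ ≡ 2 (mod 7). M₂ = 7, y₂ ≡ 8 (mod 11). m = 4×11×2 + 3×7×8 ≡ 25 (mod 77)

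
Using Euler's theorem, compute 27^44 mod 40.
By Euler: 27^{16} ≡ 1 (mod 40) since gcd(27, 40) = 1. 44 = 2×16 + 12. So 27^{44} ≡ 27^{12} ≡ 1 (mod 40)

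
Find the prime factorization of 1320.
2^3 × 3 × 5 × 11

Divide by primes starting from smallest:
1320 ÷ 2 = 660
660 ÷ 2 = 330
330 ÷ 2 = 165
165 ÷ 3 = 55
55 ÷ 5 = 11
11 ÷ 11 = 1

1320 = 2^3 × 3 × 5 × 11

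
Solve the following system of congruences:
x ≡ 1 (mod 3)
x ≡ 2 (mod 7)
16

Using the Chinese Remainder Theorem:
M = product of moduli = 21
For equation 1: M_1 = 7, 7 ≡ 1 (mod 3), inverse of 7 mod 3 is 1 (check: 1 × 1 = 1 ≡ 1 (mod 3))
For equation 2: M_2 = 3, 3 ≡ 3 (mod 7), inverse of 3 mod 7 is 5 (check: 3 × 5 = 15 ≡ 1 (mod 7))
Combine: x ≡ Σ r_i×M_i×(M_i⁻¹ mod m_i) = 1×7×1 + 2×3×5 = 7 + 30 = 37
37 mod 21 = 16
x ≡ 16 (mod 21)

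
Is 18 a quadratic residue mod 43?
By Euler's criterion: 18^{21} ≡ 42 (mod 43). Since this equals -1 (≡ 42), 18 is not a QR.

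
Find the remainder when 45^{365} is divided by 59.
By Fermat: 45^{58} ≡ 1 (mod 59). 365 = 6×58 + 17. So 45^{365} ≡ 45^{17} ≡ 16 (mod 59)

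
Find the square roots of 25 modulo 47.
The square roots of 25 mod 47 are 42 and 5. Verify: 42² = 1764 ≡ 25 (mod 47)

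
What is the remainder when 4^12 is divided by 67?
Using repeated squaring. 12 = 8 + 4 (binary 1100). Repeated squaring mod 67: 4^1 ≡ 4; 4^2 ≡ 4² = 16 ≡ 16; 4^4 ≡ 16² = 256 ≡ 55; 4^8 ≡ 55² = 3025 ≡ 10. Multiply: 4^12 = 4^8 × 4^4 ≡ 10 × 55 (mod 67): 10 × 55 = 550 ≡ 14. So 4^12 ≡ 14 (mod 67).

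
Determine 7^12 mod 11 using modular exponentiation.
Using Fermat: 7^{10} ≡ 1 (mod 11). 12 ≡ 2 (mod 10). So 7^{12} ≡ 7^{2} ≡ 5 (mod 11)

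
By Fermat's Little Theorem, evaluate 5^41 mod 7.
By Fermat: 5^{6} ≡ 1 (mod 7). 41 = 6×6 + 5. So 5^{41} ≡ 5^{5} ≡ 3 (mod 7)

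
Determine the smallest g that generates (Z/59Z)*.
2

A primitive root g modulo p has order p-1 = 58
Prime divisors of 58: [2, 29]
g is a primitive root iff g^(58/q) ≢ 1 (mod 59) for each prime divisor q
Testing small values:
  g = 2: 2^29 ≡ 58, 2^2 ≡ 4 (mod 59) → none is 1, primitive root!
The smallest primitive root is 2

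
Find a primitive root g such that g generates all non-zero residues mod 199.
p - 1 = 198 has prime divisors 2, 3, 11. h is a primitive root mod 199 iff h^(198/q) ≢ 1 (mod 199) for each such q.
h = 2: 2^99 ≡ 1, 2^66 ≡ 106, 2^18 ≡ 61 (mod 199); 2^99 ≡ 1, so not a primitive root.
h = 3: 3^99 ≡ 198, 3^66 ≡ 106, 3^18 ≡ 125 (mod 199); none is 1, so 3 has order 198 and is a primitive root.
The smallest primitive root mod 199 is g = 3.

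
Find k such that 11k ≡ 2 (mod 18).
10

Since gcd(11, 18) = 1 divides 2, a solution exists.
Multiply both sides by the inverse of 11 mod 18:
  11^(-1) mod 18 = 5
  x ≡ 5 × 2 ≡ 10 ≡ 10 (mod 18)
Verification: 11 × 10 = 110 = 6 × 18 + 2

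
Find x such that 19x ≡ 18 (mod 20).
2

Since gcd(19, 20) = 1 divides 18, a solution exists.
Multiply both sides by the inverse of 19 mod 20:
  19^(-1) mod 20 = 19
  x ≡ 19 × 18 ≡ 342 ≡ 2 (mod 20)
Verification: 19 × 2 = 38 = 1 × 20 + 18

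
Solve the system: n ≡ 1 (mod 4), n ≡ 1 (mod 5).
M = 4 × 5 = 20. M₁ = 5, y₁ ≡ 1 (mod 4). M₂ = 4, y₂ ≡ 4 (mod 5). n = 1×5×1 + 1×4×4 ≡ 1 (mod 20)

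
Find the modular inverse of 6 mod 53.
6^(-1) ≡ 9 (mod 53). Verification: 6 × 9 = 54 ≡ 1 (mod 53)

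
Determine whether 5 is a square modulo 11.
By Euler's criterion: 5^{5} ≡ 1 (mod 11). Since this equals 1, 5 is a QR.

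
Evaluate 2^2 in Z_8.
2 = 2 (binary 10). Repeated squaring mod 8: 2^1 ≡ 2; 2^2 ≡ 2² = 4 ≡ 4. So 2^2 ≡ 4 (mod 8).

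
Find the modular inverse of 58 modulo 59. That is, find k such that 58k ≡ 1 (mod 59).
58

Using Extended Euclidean Algorithm:
gcd(58, 59) = 1
Bezout coefficients: 58 × -1 + 59 × 1 = 1
So 58 × -1 ≡ 1 (mod 59)
The inverse is -1 mod 59 = 58
Verification: 58 × 58 = 3364 = 57 × 59 + 1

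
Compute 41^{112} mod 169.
16

Using successive squaring:
Binary expansion of 112: 1110000
Powers of 41 mod 169 (each is the square of the previous):
  41^1 ≡ 41 (mod 169)
  41^2 ≡ 41² = 1681 ≡ 160 (mod 169)
  41^4 ≡ 160² = 25600 ≡ 81 (mod 169)
  41^8 ≡ 81² = 6561 ≡ 139 (mod 169)
  41^16 ≡ 139² = 19321 ≡ 55 (mod 169)
  41^32 ≡ 55² = 3025 ≡ 152 (mod 169)
  41^64 ≡ 152² = 23104 ≡ 120 (mod 169)
112 = 64 + 32 + 16, so 41^112 = 41^64 × 41^32 × 41^16 ≡ 120 × 152 × 55 (mod 169)
Multiplying step by step:
  120 × 152 = 18240 ≡ 157 (mod 169)
  157 × 55 = 8635 ≡ 16 (mod 169)
Result: 41^112 ≡ 16 (mod 169)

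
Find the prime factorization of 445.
5 × 89

Divide by primes starting from smallest:
445 ÷ 5 = 89
89 ÷ 89 = 1

445 = 5 × 89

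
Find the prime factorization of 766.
2 × 383

Divide by primes starting from smallest:
766 ÷ 2 = 383
383 ÷ 383 = 1

766 = 2 × 383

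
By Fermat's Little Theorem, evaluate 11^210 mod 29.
By Fermat: 11^{28} ≡ 1 (mod 29). 210 ≡ 14 (mod 28). So 11^{210} ≡ 11^{14} ≡ 28 (mod 29)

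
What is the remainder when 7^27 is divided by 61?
Using repeated squaring. 27 = 16 + 8 + 2 + 1 (binary 11011). Repeated squaring mod 61: 7^1 ≡ 7; 7^2 ≡ 7² = 49 ≡ 49; 7^4 ≡ 49² = 2401 ≡ 22; 7^8 ≡ 22² = 484 ≡ 57; 7^16 ≡ 57² = 3249 ≡ 16. Multiply: 7^27 = 7^16 × 7^8 × 7^2 × 7^1 ≡ 16 × 57 × 49 × 7 (mod 61): 16 × 57 = 912 ≡ 58; 58 × 49 = 2842 ≡ 36; 36 × 7 = 252 ≡ 8. So 7^27 ≡ 8 (mod 61).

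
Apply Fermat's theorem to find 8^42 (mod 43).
By Fermat's Little Theorem, 8^{42} ≡ 1 (mod 43) since 43 is prime and gcd(8, 43) = 1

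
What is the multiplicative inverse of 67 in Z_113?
27

Using Extended Euclidean Algorithm:
gcd(67, 113) = 1
Bezout coefficients: 67 × 27 + 113 × -16 = 1
So 67 × 27 ≡ 1 (mod 113)
The inverse is 27 mod 113 = 27
Verification: 67 × 27 = 1809 = 16 × 113 + 1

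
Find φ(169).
156

Prime factorization: 169 = 13^2
Using the formula φ(n) = n × Π(1 - 1/p) for each prime factor p:
φ(169) = 169 × (1 - 1/13)
φ(169) = 156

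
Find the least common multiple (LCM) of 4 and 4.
4

First find GCD(4, 4) using the Euclidean algorithm:
4 = 1 × 4 + 0
GCD(4, 4) = 4

LCM formula: LCM(a, b) = (a × b) / GCD(a, b)
LCM(4, 4) = (4 × 4) / 4
LCM(4, 4) = 16 / 4
LCM(4, 4) = 4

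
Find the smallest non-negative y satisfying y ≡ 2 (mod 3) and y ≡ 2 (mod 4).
M = 3 × 4 = 12. M₁ = 4, y₁ ≡ 1 (mod 3). M₂ = 3, y₂ ≡ 3 (mod 4). y = 2×4×1 + 2×3×3 ≡ 2 (mod 12)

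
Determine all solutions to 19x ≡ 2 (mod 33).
14

Since gcd(19, 33) = 1 divides 2, a solution exists.
Multiply both sides by the inverse of 19 mod 33:
  19^(-1) mod 33 = 7
  x ≡ 7 × 2 ≡ 14 ≡ 14 (mod 33)
Verification: 19 × 14 = 266 = 8 × 33 + 2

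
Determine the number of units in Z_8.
4

Prime factorization: 8 = 2^3
Using the formula φ(n) = n × Π(1 - 1/p) for each prime factor p:
φ(8) = 8 × (1 - 1/2)
φ(8) = 4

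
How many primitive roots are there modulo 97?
32

The number of primitive roots modulo p is φ(p-1) = φ(96)
φ(96) = 32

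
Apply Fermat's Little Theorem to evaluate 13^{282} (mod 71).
27

By Fermat's Little Theorem, a^(p-1) ≡ 1 (mod p) for prime p and gcd(a, p) = 1
Here p = 71, so 13^70 ≡ 1 (mod 71)
We can reduce the exponent: 282 mod 70 = 2
So 13^282 ≡ 13^2 (mod 71)
Computing: 13^2 mod 71 = 27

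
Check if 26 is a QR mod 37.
By Euler's criterion: 26^{18} ≡ 1 (mod 37). Since this equals 1, 26 is a QR.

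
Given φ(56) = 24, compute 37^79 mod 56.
By Euler: 37^{24} ≡ 1 (mod 56) since gcd(37, 56) = 1. 79 = 3×24 + 7. So 37^{79} ≡ 37^{7} ≡ 37 (mod 56)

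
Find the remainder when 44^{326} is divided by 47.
By Fermat: 44^{46} ≡ 1 (mod 47). 326 = 7×46 + 4. So 44^{326} ≡ 44^{4} ≡ 34 (mod 47)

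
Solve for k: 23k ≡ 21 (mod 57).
48

Since gcd(23, 57) = 1 divides 21, a solution exists.
Multiply both sides by the inverse of 23 mod 57:
  23^(-1) mod 57 = 5
  x ≡ 5 × 21 ≡ 105 ≡ 48 (mod 57)
Verification: 23 × 48 = 1104 = 19 × 57 + 21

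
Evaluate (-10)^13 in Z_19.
Using repeated squaring. (-10) ≡ 9 (mod 19). 13 = 8 + 4 + 1 (binary 1101). Repeated squaring mod 19: 9^1 ≡ 9; 9^2 ≡ 9² = 81 ≡ 5; 9^4 ≡ 5² = 25 ≡ 6; 9^8 ≡ 6² = 36 ≡ 17. Multiply: (-10)^13 ≡ 9^8 × 9^4 × 9^1 ≡ 17 × 6 × 9 (mod 19): 17 × 6 = 102 ≡ 7; 7 × 9 = 63 ≡ 6. So (-10)^13 ≡ 6 (mod 19).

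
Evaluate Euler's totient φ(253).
220

Prime factorization: 253 = 11 × 23
Using the formula φ(n) = n × Π(1 - 1/p) for each prime factor p:
φ(253) = 253 × (1 - 1/11) × (1 - 1/23)
φ(253) = 220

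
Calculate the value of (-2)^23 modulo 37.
Using repeated squaring. (-2) ≡ 35 (mod 37). 23 = 16 + 4 + 2 + 1 (binary 10111). Repeated squaring mod 37: 35^1 ≡ 35; 35^2 ≡ 35² = 1225 ≡ 4; 35^4 ≡ 4² = 16 ≡ 16; 35^8 ≡ 16² = 256 ≡ 34; 35^16 ≡ 34² = 1156 ≡ 9. Multiply: (-2)^23 ≡ 35^16 × 35^4 × 35^2 × 35^1 ≡ 9 × 16 × 4 × 35 (mod 37): 9 × 16 = 144 ≡ 33; 33 × 4 = 132 ≡ 21; 21 × 35 = 735 ≡ 32. So (-2)^23 ≡ 32 (mod 37).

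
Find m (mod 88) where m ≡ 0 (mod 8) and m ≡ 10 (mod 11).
M = 8 × 11 = 88. M₁ = 11, y₁ ≡ 3 (mod 8). M₂ = 8, y₂ ≡ 7 (mod 11). m = 0×11×3 + 10×8×7 ≡ 32 (mod 88)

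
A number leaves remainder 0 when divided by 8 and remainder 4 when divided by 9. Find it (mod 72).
M = 8 × 9 = 72. M₁ = 9, y₁ ≡ 1 (mod 8). M₂ = 8, y₂ ≡ 8 (mod 9). k = 0×9×1 + 4×8×8 ≡ 40 (mod 72)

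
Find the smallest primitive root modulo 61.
p - 1 = 60 has prime divisors 2, 3, 5. h is a primitive root mod 61 iff h^(60/q) ≢ 1 (mod 61) for each such q.
h = 2: 2^30 ≡ 60, 2^20 ≡ 47, 2^12 ≡ 9 (mod 61); none is 1, so 2 has order 60 and is a primitive root.
The smallest primitive root mod 61 is g = 2.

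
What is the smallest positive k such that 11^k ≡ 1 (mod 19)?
Powers of 11 mod 19: 11^1≡11, 11^2≡7, 11^3≡1. Order = 3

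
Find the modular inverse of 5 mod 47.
5^(-1) ≡ 19 (mod 47). Verification: 5 × 19 = 95 ≡ 1 (mod 47)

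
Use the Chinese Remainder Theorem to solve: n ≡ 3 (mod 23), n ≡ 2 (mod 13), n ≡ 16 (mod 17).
509

Using the Chinese Remainder Theorem:
M = product of moduli = 5083
For equation 1: M_1 = 221, 221 ≡ 14 (mod 23), inverse of 221 mod 23 is 5 (check: 14 × 5 = 70 ≡ 1 (mod 23))
For equation 2: M_2 = 391, 391 ≡ 1 (mod 13), inverse of 391 mod 13 is 1 (check: 1 × 1 = 1 ≡ 1 (mod 13))
For equation 3: M_3 = 299, 299 ≡ 10 (mod 17), inverse of 299 mod 17 is 12 (check: 10 × 12 = 120 ≡ 1 (mod 17))
Combine: n ≡ Σ r_i×M_i×(M_i⁻¹ mod m_i) = 3×221×5 + 2×391×1 + 16×299×12 = 3315 + 782 + 57408 = 61505
61505 mod 5083 = 509
n ≡ 509 (mod 5083)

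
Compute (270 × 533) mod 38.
4

(270 × 533) = 143910
143910 mod 38 = 4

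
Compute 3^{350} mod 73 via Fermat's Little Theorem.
9

By Fermat's Little Theorem, a^(p-1) ≡ 1 (mod p) for prime p and gcd(a, p) = 1
Here p = 73, so 3^72 ≡ 1 (mod 73)
We can reduce the exponent: 350 mod 72 = 62
So 3^350 ≡ 3^62 (mod 73)
Computing: 3^62 mod 73 = 9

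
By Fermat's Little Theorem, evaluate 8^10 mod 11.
By Fermat's Little Theorem, 8^{10} ≡ 1 (mod 11) since 11 is prime and gcd(8, 11) = 1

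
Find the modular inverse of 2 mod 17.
2^(-1) ≡ 9 (mod 17). Verification: 2 × 9 = 18 ≡ 1 (mod 17)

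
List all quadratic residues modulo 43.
QRs mod 43: {1, 4, 6, 9, 10, 11, 13, 14, 15, 16, 17, 21, 23, 24, 25, 31, 35, 36, 38, 40, 41}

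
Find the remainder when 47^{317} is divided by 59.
By Fermat: 47^{58} ≡ 1 (mod 59). 317 = 5×58 + 27. So 47^{317} ≡ 47^{27} ≡ 34 (mod 59)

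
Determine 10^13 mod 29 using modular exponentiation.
Using repeated squaring. 13 = 8 + 4 + 1 (binary 1101). Repeated squaring mod 29: 10^1 ≡ 10; 10^2 ≡ 10² = 100 ≡ 13; 10^4 ≡ 13² = 169 ≡ 24; 10^8 ≡ 24² = 576 ≡ 25. Multiply: 10^13 = 10^8 × 10^4 × 10^1 ≡ 25 × 24 × 10 (mod 29): 25 × 24 = 600 ≡ 20; 20 × 10 = 200 ≡ 26. So 10^13 ≡ 26 (mod 29).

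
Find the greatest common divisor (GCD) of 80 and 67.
1

Using the Euclidean algorithm:
80 = 1 × 67 + 13
67 = 5 × 13 + 2
13 = 6 × 2 + 1
2 = 2 × 1 + 0

GCD(80, 67) = 1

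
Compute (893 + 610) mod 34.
7

(893 + 610) = 1503
1503 mod 34 = 7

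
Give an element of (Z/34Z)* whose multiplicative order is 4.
13 has order 4 mod 34 since 13^{4} ≡ 1 (mod 34) and no smaller power works.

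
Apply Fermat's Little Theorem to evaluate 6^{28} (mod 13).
9

By Fermat's Little Theorem, a^(p-1) ≡ 1 (mod p) for prime p and gcd(a, p) = 1
Here p = 13, so 6^12 ≡ 1 (mod 13)
We can reduce the exponent: 28 mod 12 = 4
So 6^28 ≡ 6^4 (mod 13)
Computing: 6^4 mod 13 = 9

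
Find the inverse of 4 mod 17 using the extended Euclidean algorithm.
Extended GCD: 4(-4) + 17(1) = 1. So 4^(-1) ≡ 13 ≡ 13 (mod 17). Verify: 4 × 13 = 52 ≡ 1 (mod 17)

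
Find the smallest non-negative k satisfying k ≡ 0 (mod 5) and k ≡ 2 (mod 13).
M = 5 × 13 = 65. M₁ = 13, y₁ ≡ 2 (mod 5). M₂ = 5, y₂ ≡ 8 (mod 13). k = 0×13×2 + 2×5×8 ≡ 15 (mod 65)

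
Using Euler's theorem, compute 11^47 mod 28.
By Euler: 11^{12} ≡ 1 (mod 28) since gcd(11, 28) = 1. 47 = 3×12 + 11. So 11^{47} ≡ 11^{11} ≡ 23 (mod 28)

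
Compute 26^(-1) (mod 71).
26^(-1) ≡ 41 (mod 71). Verification: 26 × 41 = 1066 ≡ 1 (mod 71)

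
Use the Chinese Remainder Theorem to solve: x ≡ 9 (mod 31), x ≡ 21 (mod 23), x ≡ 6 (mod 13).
6116

Using the Chinese Remainder Theorem:
M = product of moduli = 9269
For equation 1: M_1 = 299, 299 ≡ 20 (mod 31), inverse of 299 mod 31 is 14 (check: 20 × 14 = 280 ≡ 1 (mod 31))
For equation 2: M_2 = 403, 403 ≡ 12 (mod 23), inverse of 403 mod 23 is 2 (check: 12 × 2 = 24 ≡ 1 (mod 23))
For equation 3: M_3 = 713, 713 ≡ 11 (mod 13), inverse of 713 mod 13 is 6 (check: 11 × 6 = 66 ≡ 1 (mod 13))
Combine: x ≡ Σ r_i×M_i×(M_i⁻¹ mod m_i) = 9×299×14 + 21×403×2 + 6×713×6 = 37674 + 16926 + 25668 = 80268
80268 mod 9269 = 6116
x ≡ 6116 (mod 9269)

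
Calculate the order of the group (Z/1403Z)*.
1320

Prime factorization: 1403 = 23 × 61
Using the formula φ(n) = n × Π(1 - 1/p) for each prime factor p:
φ(1403) = 1403 × (1 - 1/23) × (1 - 1/61)
φ(1403) = 1320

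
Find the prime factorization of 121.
11^2

Divide by primes starting from smallest:
121 ÷ 11 = 11
11 ÷ 11 = 1

121 = 11^2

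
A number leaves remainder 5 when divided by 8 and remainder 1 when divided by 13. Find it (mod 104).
M = 8 × 13 = 104. M₁ = 13, y₁ ≡ 5 (mod 8). M₂ = 8, y₂ ≡ 5 (mod 13). z = 5×13×5 + 1×8×5 ≡ 53 (mod 104)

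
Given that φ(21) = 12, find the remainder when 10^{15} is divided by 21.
By Euler: 10^{12} ≡ 1 (mod 21) since gcd(10, 21) = 1. 15 = 1×12 + 3. So 10^{15} ≡ 10^{3} ≡ 13 (mod 21)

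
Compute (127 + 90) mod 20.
17

(127 + 90) = 217
217 mod 20 = 17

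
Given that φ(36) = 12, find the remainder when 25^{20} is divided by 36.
By Euler: 25^{12} ≡ 1 (mod 36) since gcd(25, 36) = 1. 20 = 1×12 + 8. So 25^{20} ≡ 25^{8} ≡ 13 (mod 36)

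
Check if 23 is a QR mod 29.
By Euler's criterion: 23^{14} ≡ 1 (mod 29). Since this equals 1, 23 is a QR.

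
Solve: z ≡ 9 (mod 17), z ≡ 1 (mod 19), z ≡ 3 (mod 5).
M = 17 × 19 × 5 = 1615. M₁ = 95, y₁ ≡ 12 (mod 17). M₂ = 85, y₂ ≡ 17 (mod 19). M₃ = 323, y₃ ≡ 2 (mod 5). z = 9×95×12 + 1×85×17 + 3×323×2 ≡ 723 (mod 1615)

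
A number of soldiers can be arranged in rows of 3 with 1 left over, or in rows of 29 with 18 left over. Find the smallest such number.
M = 3 × 29 = 87. M₁ = 29, y₁ ≡ 2 (mod 3). M₂ = 3, y₂ ≡ 10 (mod 29). m = 1×29×2 + 18×3×10 ≡ 76 (mod 87). The smallest positive such number is 76.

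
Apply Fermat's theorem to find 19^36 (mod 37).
By Fermat's Little Theorem, 19^{36} ≡ 1 (mod 37) since 37 is prime and gcd(19, 37) = 1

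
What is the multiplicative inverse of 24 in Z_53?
24^(-1) ≡ 42 (mod 53). Verification: 24 × 42 = 1008 ≡ 1 (mod 53)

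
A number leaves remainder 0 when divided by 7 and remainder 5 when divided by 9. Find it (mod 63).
M = 7 × 9 = 63. M₁ = 9, y₁ ≡ 4 (mod 7). M₂ = 7, y₂ ≡ 4 (mod 9). x = 0×9×4 + 5×7×4 ≡ 14 (mod 63)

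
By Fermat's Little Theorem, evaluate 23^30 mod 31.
By Fermat's Little Theorem, 23^{30} ≡ 1 (mod 31) since 31 is prime and gcd(23, 31) = 1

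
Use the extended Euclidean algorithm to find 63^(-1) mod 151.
Extended GCD: 63(12) + 151(-5) = 1. So 63^(-1) ≡ 12 ≡ 12 (mod 151). Verify: 63 × 12 = 756 ≡ 1 (mod 151)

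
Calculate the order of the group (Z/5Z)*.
4

Prime factorization: 5 = 5
Using the formula φ(n) = n × Π(1 - 1/p) for each prime factor p:
φ(5) = 5 × (1 - 1/5)
φ(5) = 4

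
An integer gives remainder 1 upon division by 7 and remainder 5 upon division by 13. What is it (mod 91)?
M = 7 × 13 = 91. M₁ = 13, y₁ ≡ 6 (mod 7). M₂ = 7, y₂ ≡ 2 (mod 13). m = 1×13×6 + 5×7×2 ≡ 57 (mod 91). The smallest positive such number is 57.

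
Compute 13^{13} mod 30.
13

Using successive squaring:
Binary expansion of 13: 1101
Powers of 13 mod 30 (each is the square of the previous):
  13^1 ≡ 13 (mod 30)
  13^2 ≡ 13² = 169 ≡ 19 (mod 30)
  13^4 ≡ 19² = 361 ≡ 1 (mod 30)
  13^8 ≡ 1² = 1 ≡ 1 (mod 30)
13 = 8 + 4 + 1, so 13^13 = 13^8 × 13^4 × 13^1 ≡ 1 × 1 × 13 (mod 30)
Multiplying step by step:
  1 × 1 = 1 ≡ 1 (mod 30)
  1 × 13 = 13 ≡ 13 (mod 30)
Result: 13^13 ≡ 13 (mod 30)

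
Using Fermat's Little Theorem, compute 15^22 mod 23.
By Fermat's Little Theorem, 15^{22} ≡ 1 (mod 23) since 23 is prime and gcd(15, 23) = 1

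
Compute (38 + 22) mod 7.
4

(38 + 22) = 60
60 mod 7 = 4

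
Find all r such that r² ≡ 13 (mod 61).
The square roots of 13 mod 61 are 47 and 14. Verify: 47² = 2209 ≡ 13 (mod 61)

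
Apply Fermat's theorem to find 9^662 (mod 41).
By Fermat: 9^{40} ≡ 1 (mod 41). 662 ≡ 22 (mod 40). So 9^{662} ≡ 9^{22} ≡ 40 (mod 41)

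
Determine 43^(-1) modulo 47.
43^(-1) ≡ 35 (mod 47). Verification: 43 × 35 = 1505 ≡ 1 (mod 47)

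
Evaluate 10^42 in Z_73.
Using repeated squaring. 42 = 32 + 8 + 2 (binary 101010). Repeated squaring mod 73: 10^1 ≡ 10; 10^2 ≡ 10² = 100 ≡ 27; 10^4 ≡ 27² = 729 ≡ 72; 10^8 ≡ 72² = 5184 ≡ 1; 10^16 ≡ 1² = 1 ≡ 1; 10^32 ≡ 1² = 1 ≡ 1. Multiply: 10^42 = 10^32 × 10^8 × 10^2 ≡ 1 × 1 × 27 (mod 73): 1 × 1 = 1 ≡ 1; 1 × 27 = 27 ≡ 27. So 10^42 ≡ 27 (mod 73).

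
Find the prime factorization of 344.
2^3 × 43

Divide by primes starting from smallest:
344 ÷ 2 = 172
172 ÷ 2 = 86
86 ÷ 2 = 43
43 ÷ 43 = 1

344 = 2^3 × 43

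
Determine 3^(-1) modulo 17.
3^(-1) ≡ 6 (mod 17). Verification: 3 × 6 = 18 ≡ 1 (mod 17)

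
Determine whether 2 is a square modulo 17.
By Euler's criterion: 2^{8} ≡ 1 (mod 17). Since this equals 1, 2 is a QR.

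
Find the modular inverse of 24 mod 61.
24^(-1) ≡ 28 (mod 61). Verification: 24 × 28 = 672 ≡ 1 (mod 61)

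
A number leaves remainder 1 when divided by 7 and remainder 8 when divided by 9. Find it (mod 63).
M = 7 × 9 = 63. M₁ = 9, y₁ ≡ 4 (mod 7). M₂ = 7, y₂ ≡ 4 (mod 9). k = 1×9×4 + 8×7×4 ≡ 8 (mod 63)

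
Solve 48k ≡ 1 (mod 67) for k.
48^(-1) ≡ 7 (mod 67). Verification: 48 × 7 = 336 ≡ 1 (mod 67)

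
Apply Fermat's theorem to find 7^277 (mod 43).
By Fermat: 7^{42} ≡ 1 (mod 43). 277 = 6×42 + 25. So 7^{277} ≡ 7^{25} ≡ 7 (mod 43)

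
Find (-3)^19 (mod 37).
Using repeated squaring. (-3) ≡ 34 (mod 37). 19 = 16 + 2 + 1 (binary 10011). Repeated squaring mod 37: 34^1 ≡ 34; 34^2 ≡ 34² = 1156 ≡ 9; 34^4 ≡ 9² = 81 ≡ 7; 34^8 ≡ 7² = 49 ≡ 12; 34^16 ≡ 12² = 144 ≡ 33. Multiply: (-3)^19 ≡ 34^16 × 34^2 × 34^1 ≡ 33 × 9 × 34 (mod 37): 33 × 9 = 297 ≡ 1; 1 × 34 = 34 ≡ 34. So (-3)^19 ≡ 34 (mod 37).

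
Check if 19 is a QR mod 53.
By Euler's criterion: 19^{26} ≡ 52 (mod 53). Since this equals -1 (≡ 52), 19 is not a QR.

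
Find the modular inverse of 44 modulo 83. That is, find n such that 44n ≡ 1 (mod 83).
17

Using Extended Euclidean Algorithm:
gcd(44, 83) = 1
Bezout coefficients: 44 × 17 + 83 × -9 = 1
So 44 × 17 ≡ 1 (mod 83)
The inverse is 17 mod 83 = 17
Verification: 44 × 17 = 748 = 9 × 83 + 1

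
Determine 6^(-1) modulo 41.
6^(-1) ≡ 7 (mod 41). Verification: 6 × 7 = 42 ≡ 1 (mod 41)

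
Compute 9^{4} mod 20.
1

Using successive squaring:
Binary expansion of 4: 100
Powers of 9 mod 20 (each is the square of the previous):
  9^1 ≡ 9 (mod 20)
  9^2 ≡ 9² = 81 ≡ 1 (mod 20)
  9^4 ≡ 1² = 1 ≡ 1 (mod 20)
4 is a power of 2, so 9^4 is the last square: ≡ 1 (mod 20)
Result: 9^4 ≡ 1 (mod 20)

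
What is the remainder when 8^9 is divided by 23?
9 = 8 + 1 (binary 1001). Repeated squaring mod 23: 8^1 ≡ 8; 8^2 ≡ 8² = 64 ≡ 18; 8^4 ≡ 18² = 324 ≡ 2; 8^8 ≡ 2² = 4 ≡ 4. Multiply: 8^9 = 8^8 × 8^1 ≡ 4 × 8 (mod 23): 4 × 8 = 32 ≡ 9. So 8^9 ≡ 9 (mod 23).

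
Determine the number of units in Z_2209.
2162

Prime factorization: 2209 = 47^2
Using the formula φ(n) = n × Π(1 - 1/p) for each prime factor p:
φ(2209) = 2209 × (1 - 1/47)
φ(2209) = 2162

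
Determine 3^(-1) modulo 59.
3^(-1) ≡ 20 (mod 59). Verification: 3 × 20 = 60 ≡ 1 (mod 59)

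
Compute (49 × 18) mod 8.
2

(49 × 18) = 882
882 mod 8 = 2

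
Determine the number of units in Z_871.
792

Prime factorization: 871 = 13 × 67
Using the formula φ(n) = n × Π(1 - 1/p) for each prime factor p:
φ(871) = 871 × (1 - 1/13) × (1 - 1/67)
φ(871) = 792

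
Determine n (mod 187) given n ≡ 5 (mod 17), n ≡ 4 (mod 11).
158

Using the Chinese Remainder Theorem:
M = product of moduli = 187
For equation 1: M_1 = 11, 11 ≡ 11 (mod 17), inverse of 11 mod 17 is 14 (check: 11 × 14 = 154 ≡ 1 (mod 17))
For equation 2: M_2 = 17, 17 ≡ 6 (mod 11), inverse of 17 mod 11 is 2 (check: 6 × 2 = 12 ≡ 1 (mod 11))
Combine: n ≡ Σ r_i×M_i×(M_i⁻¹ mod m_i) = 5×11×14 + 4×17×2 = 770 + 136 = 906
906 mod 187 = 158
n ≡ 158 (mod 187)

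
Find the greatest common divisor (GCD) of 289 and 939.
1

Using the Euclidean algorithm:
289 = 0 × 939 + 289
939 = 3 × 289 + 72
289 = 4 × 72 + 1
72 = 72 × 1 + 0

GCD(289, 939) = 1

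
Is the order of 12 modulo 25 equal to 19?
No, the actual order is 20, not 19.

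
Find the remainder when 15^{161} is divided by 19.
By Fermat: 15^{18} ≡ 1 (mod 19). 161 = 8×18 + 17. So 15^{161} ≡ 15^{17} ≡ 14 (mod 19)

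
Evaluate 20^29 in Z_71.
Using repeated squaring. 29 = 16 + 8 + 4 + 1 (binary 11101). Repeated squaring mod 71: 20^1 ≡ 20; 20^2 ≡ 20² = 400 ≡ 45; 20^4 ≡ 45² = 2025 ≡ 37; 20^8 ≡ 37² = 1369 ≡ 20; 20^16 ≡ 20² = 400 ≡ 45. Multiply: 20^29 = 20^16 × 20^8 × 20^4 × 20^1 ≡ 45 × 20 × 37 × 20 (mod 71): 45 × 20 = 900 ≡ 48; 48 × 37 = 1776 ≡ 1; 1 × 20 = 20 ≡ 20. So 20^29 ≡ 20 (mod 71).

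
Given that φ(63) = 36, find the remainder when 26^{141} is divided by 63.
By Euler: 26^{36} ≡ 1 (mod 63) since gcd(26, 63) = 1. 141 = 3×36 + 33. So 26^{141} ≡ 26^{33} ≡ 62 (mod 63)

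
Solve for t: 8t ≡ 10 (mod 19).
6

Since gcd(8, 19) = 1 divides 10, a solution exists.
Multiply both sides by the inverse of 8 mod 19:
  8^(-1) mod 19 = 12
  x ≡ 12 × 10 ≡ 120 ≡ 6 (mod 19)
Verification: 8 × 6 = 48 = 2 × 19 + 10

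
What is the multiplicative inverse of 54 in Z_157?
54^(-1) ≡ 32 (mod 157). Verification: 54 × 32 = 1728 ≡ 1 (mod 157)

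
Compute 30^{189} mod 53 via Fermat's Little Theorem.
30

By Fermat's Little Theorem, a^(p-1) ≡ 1 (mod p) for prime p and gcd(a, p) = 1
Here p = 53, so 30^52 ≡ 1 (mod 53)
We can reduce the exponent: 189 mod 52 = 33
So 30^189 ≡ 30^33 (mod 53)
Computing: 30^33 mod 53 = 30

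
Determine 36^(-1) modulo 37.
36^(-1) ≡ 36 (mod 37). Verification: 36 × 36 = 1296 ≡ 1 (mod 37)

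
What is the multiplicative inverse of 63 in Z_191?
63^(-1) ≡ 94 (mod 191). Verification: 63 × 94 = 5922 ≡ 1 (mod 191)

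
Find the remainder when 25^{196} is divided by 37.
By Fermat: 25^{36} ≡ 1 (mod 37). 196 = 5×36 + 16. So 25^{196} ≡ 25^{16} ≡ 9 (mod 37)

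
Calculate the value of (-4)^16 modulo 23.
Using repeated squaring. (-4) ≡ 19 (mod 23). 16 = 16 (binary 10000). Repeated squaring mod 23: 19^1 ≡ 19; 19^2 ≡ 19² = 361 ≡ 16; 19^4 ≡ 16² = 256 ≡ 3; 19^8 ≡ 3² = 9 ≡ 9; 19^16 ≡ 9² = 81 ≡ 12. So (-4)^16 ≡ 12 (mod 23).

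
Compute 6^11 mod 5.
Using Fermat: 6^{4} ≡ 1 (mod 5). 11 ≡ 3 (mod 4). So 6^{11} ≡ 6^{3} ≡ 1 (mod 5)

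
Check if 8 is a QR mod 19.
By Euler's criterion: 8^{9} ≡ 18 (mod 19). Since this equals -1 (≡ 18), 8 is not a QR.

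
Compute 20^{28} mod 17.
4

Using successive squaring:
Binary expansion of 28: 11100
Powers of 20 mod 17 (each is the square of the previous):
  20^1 ≡ 3 (mod 17)
  20^2 ≡ 3² = 9 ≡ 9 (mod 17)
  20^4 ≡ 9² = 81 ≡ 13 (mod 17)
  20^8 ≡ 13² = 169 ≡ 16 (mod 17)
  20^16 ≡ 16² = 256 ≡ 1 (mod 17)
28 = 16 + 8 + 4, so 20^28 = 20^16 × 20^8 × 20^4 ≡ 1 × 16 × 13 (mod 17)
Multiplying step by step:
  1 × 16 = 16 ≡ 16 (mod 17)
  16 × 13 = 208 ≡ 4 (mod 17)
Result: 20^28 ≡ 4 (mod 17)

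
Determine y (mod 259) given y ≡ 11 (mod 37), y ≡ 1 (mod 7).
85

Using the Chinese Remainder Theorem:
M = product of moduli = 259
For equation 1: M_1 = 7, 7 ≡ 7 (mod 37), inverse of 7 mod 37 is 16 (check: 7 × 16 = 112 ≡ 1 (mod 37))
For equation 2: M_2 = 37, 37 ≡ 2 (mod 7), inverse of 37 mod 7 is 4 (check: 2 × 4 = 8 ≡ 1 (mod 7))
Combine: y ≡ Σ r_i×M_i×(M_i⁻¹ mod m_i) = 11×7×16 + 1×37×4 = 1232 + 148 = 1380
1380 mod 259 = 85
y ≡ 85 (mod 259)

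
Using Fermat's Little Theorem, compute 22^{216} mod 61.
58

By Fermat's Little Theorem, a^(p-1) ≡ 1 (mod p) for prime p and gcd(a, p) = 1
Here p = 61, so 22^60 ≡ 1 (mod 61)
We can reduce the exponent: 216 mod 60 = 36
So 22^216 ≡ 22^36 (mod 61)
Computing: 22^36 mod 61 = 58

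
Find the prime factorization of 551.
19 × 29

Divide by primes starting from smallest:
551 ÷ 19 = 29
29 ÷ 29 = 1

551 = 19 × 29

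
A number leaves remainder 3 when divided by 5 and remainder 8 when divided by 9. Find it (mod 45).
M = 5 × 9 = 45. M₁ = 9, y₁ ≡ 4 (mod 5). M₂ = 5, y₂ ≡ 2 (mod 9). r = 3×9×4 + 8×5×2 ≡ 8 (mod 45)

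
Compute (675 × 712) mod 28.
8

(675 × 712) = 480600
480600 mod 28 = 8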